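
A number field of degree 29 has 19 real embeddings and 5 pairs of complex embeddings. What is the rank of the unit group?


By Dirichlet's unit theorem:
rank = r1 + r2 - 1
= 19 + 5 - 1
= 23

23


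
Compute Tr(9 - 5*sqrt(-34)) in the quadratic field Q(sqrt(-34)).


Tr(a + b*sqrt(d)) = (a + b*sqrt(d)) + (a - b*sqrt(d)) = 2a
= 2 * (9)
= 18

18


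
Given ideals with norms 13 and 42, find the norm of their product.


N(IJ) = N(I) * N(J)
= 13 * 42
= 546

546


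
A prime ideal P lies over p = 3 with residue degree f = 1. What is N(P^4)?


N(P^a) = p^(a*f)
= 3^(4*1)
= 3^4
= 81

81


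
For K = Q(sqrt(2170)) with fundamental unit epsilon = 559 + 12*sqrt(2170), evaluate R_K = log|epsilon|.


epsilon = 559 + 12*sqrt(2170)
= 1117.9991
R = ln(1117.9991)
= 7.0193

7.0193


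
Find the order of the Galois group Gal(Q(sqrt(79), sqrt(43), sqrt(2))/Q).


The 3 square roots of distinct primes are multiplicatively independent over Q,
so [K:Q] = 2^3 and Gal(K/Q) is isomorphic to (Z/2Z)^3.
|Gal| = 2^3 = 8

8


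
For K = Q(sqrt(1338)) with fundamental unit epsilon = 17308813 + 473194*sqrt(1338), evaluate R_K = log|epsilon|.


epsilon = 17308813 + 473194*sqrt(1338)
= 3.4618e+07
R = ln(3.4618e+07)
= 17.3599

17.3599


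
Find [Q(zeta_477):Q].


The degree equals Euler's totient phi(477).
477 = 3^2 * 53
phi(477) = 312

312


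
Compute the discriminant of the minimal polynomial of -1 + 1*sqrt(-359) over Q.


The element -1 + 1*sqrt(-359) has minimal polynomial:
x^2 + 2*x + 360
Discriminant = (2)^2 - 4*(360)
= 4 - 1440
= -1436

-1436


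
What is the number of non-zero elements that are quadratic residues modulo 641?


For prime p, the number of non-zero quadratic residues is (p-1)/2.
= (641-1)/2
= 320

320


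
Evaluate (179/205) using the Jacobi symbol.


Compute (179/205) via quadratic reciprocity:
  reciprocity: (179/205) -> +(205/179)
  reduce: (26/179)
  pull out 2: (2/179) = -1  (since 179 mod 8 = 3)
  reciprocity: (13/179) -> +(179/13)
  reduce: (10/13)
  pull out 2: (2/13) = -1  (since 13 mod 8 = 5)
  reciprocity: (5/13) -> +(13/5)
  reduce: (3/5)
  reciprocity: (3/5) -> +(5/3)
  reduce: (2/3)
  pull out 2: (2/3) = -1  (since 3 mod 8 = 3)
  (1/3) = 1
Product of signs = -1

-1


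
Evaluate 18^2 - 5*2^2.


x^2 - d*y^2
= 18^2 - 5*2^2
= 324 - 20
= 304

304


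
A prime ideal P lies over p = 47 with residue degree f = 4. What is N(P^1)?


N(P^a) = p^(a*f)
= 47^(1*4)
= 47^4
= 4879681

4879681


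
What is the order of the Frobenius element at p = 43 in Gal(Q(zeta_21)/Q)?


The Frobenius at p in Gal(Q(zeta_n)/Q) = (Z/nZ)* is the class of p, so its order is ord_21(43), the smallest k >= 1 with 43^k = 1 mod 21.
n = 21 = 3 * 7, phi(21) = 12; the order divides phi(n).
Divisors of 12: 1, 2, 3, 4, 6, 12
Repeated squaring mod 21: 43^1 = 1, 43^2 = 1, 43^4 = 1, 43^8 = 1
Test divisors in increasing order:
  k=1: 43^1 = 1 mod 21  <- first divisor giving 1
Order = 1

1


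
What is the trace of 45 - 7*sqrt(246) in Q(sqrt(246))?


Tr(a + b*sqrt(d)) = (a + b*sqrt(d)) + (a - b*sqrt(d)) = 2a
= 2 * (45)
= 90

90


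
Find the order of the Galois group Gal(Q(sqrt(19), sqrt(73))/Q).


The 2 square roots of distinct primes are multiplicatively independent over Q,
so [K:Q] = 2^2 and Gal(K/Q) is isomorphic to (Z/2Z)^2.
|Gal| = 2^2 = 4

4


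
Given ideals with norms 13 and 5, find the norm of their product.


N(IJ) = N(I) * N(J)
= 13 * 5
= 65

65


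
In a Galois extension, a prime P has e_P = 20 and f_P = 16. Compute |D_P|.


|D_P| = e * f
= 20 * 16
= 320

320


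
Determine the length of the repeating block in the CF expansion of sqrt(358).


Run the CF algorithm for sqrt(358).
a_0 = floor(sqrt(358)) = 18; set m_0=0, q_0=1.
Recurrence: m' = q*a - m,  q' = (d - m'^2)/q,  a' = floor((a_0 + m')/q').
  step 1: m=18, q=34, a=1
  step 2: m=16, q=3, a=11
  step 3: m=17, q=23, a=1
  step 4: m=6, q=14, a=1
  step 5: m=8, q=21, a=1
  step 6: m=13, q=9, a=3
  step 7: m=14, q=18, a=1
  step 8: m=4, q=19, a=1
  step 9: m=15, q=7, a=4
  step 10: m=13, q=27, a=1
  step 11: m=14, q=6, a=5
  step 12: m=16, q=17, a=2
  step 13: m=18, q=2, a=18
  step 14: m=18, q=17, a=2
  step 15: m=16, q=6, a=5
  step 16: m=14, q=27, a=1
  step 17: m=13, q=7, a=4
  step 18: m=15, q=19, a=1
  step 19: m=4, q=18, a=1
  step 20: m=14, q=9, a=3
  step 21: m=13, q=21, a=1
  step 22: m=8, q=14, a=1
  step 23: m=6, q=23, a=1
  step 24: m=17, q=3, a=11
  step 25: m=16, q=34, a=1
  step 26: m=18, q=1, a=36
a_26 = 2*a_0 = 36, so the period closes here.
sqrt(358) = [18; 1, 11, 1, 1, 1, 3, 1, 1, 4, 1, 5, 2, 18, 2, 5, 1, 4, 1, 1, 3, 1, 1, 1, 11, 1, 36]
Period length = 26

26


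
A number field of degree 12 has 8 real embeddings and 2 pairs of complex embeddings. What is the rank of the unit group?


By Dirichlet's unit theorem:
rank = r1 + r2 - 1
= 8 + 2 - 1
= 9

9


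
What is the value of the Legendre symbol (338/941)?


p = 941 is prime, so compute (338/941) with the reciprocity algorithm (Jacobi-symbol steps: pull out 2s via (2/n), flip via reciprocity, reduce):
  pull out 2: (2/941) = -1  (since 941 mod 8 = 5)
  reciprocity: (169/941) -> +(941/169)
  reduce: (96/169)
  pull out 2: (2/169) = +1  (since 169 mod 8 = 1)
  pull out 2: (2/169) = +1  (since 169 mod 8 = 1)
  pull out 2: (2/169) = +1  (since 169 mod 8 = 1)
  pull out 2: (2/169) = +1  (since 169 mod 8 = 1)
  pull out 2: (2/169) = +1  (since 169 mod 8 = 1)
  reciprocity: (3/169) -> +(169/3)
  reduce: (1/3)
  (1/3) = 1
Product of signs = -1
(338/941) = -1

-1


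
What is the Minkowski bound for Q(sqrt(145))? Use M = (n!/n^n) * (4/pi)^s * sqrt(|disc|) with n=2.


d = 145, d mod 4 = 1, so disc(K) = d = 145; |disc(K)| = 145
Real quadratic field, so n = 2, s = r2 = 0, r1 = 2
M = (n!/n^n) * (4/pi)^s * sqrt(|disc(K)|) = (2!/2^2) * (4/pi)^0 * sqrt(145)
= 0.5 * 1.000000 * 12.041595
= 6.0208

6.0208


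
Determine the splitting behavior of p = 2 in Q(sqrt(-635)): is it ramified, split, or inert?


K = Q(sqrt(-635)). Since d mod 4 = 1, disc(K) = -635.
Check p | disc: -635 mod 2 = 1.
p=2 does not divide disc (d is 1 mod 4). 2 splits iff d = 1 mod 8.
d mod 8 = 5, so (d/2) = -1.
(d/p) = -1, so p is inert: (p) stays prime with e=1, f=2, g=1.
Therefore p is inert.

inert


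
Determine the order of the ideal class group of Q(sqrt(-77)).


K = Q(sqrt(-77)). d mod 4 = 3, so D = disc(K) = 4d = -308
h(K) equals the number of primitive reduced positive-definite forms (a, b, c) = a*x^2 + b*x*y + c*y^2 with b^2 - 4ac = D,
where reduced means |b| <= a <= c, with b >= 0 whenever |b| = a or a = c, and primitive means gcd(a, b, c) = 1.
Reduced forces 3a^2 <= |D| = 308, so 1 <= a <= 10; b must have the parity of D, and c = (b^2 - D)/(4a) must be an integer >= a.
Enumerate a = 1..10, b in [-a, a]:
  a=1: (1, 0, 77)  [1]
  a=2: (2, 2, 39)  [1]
  a=3: (3, -2, 26), (3, 2, 26)  [2]
  a=4..5: none
  a=6: (6, -2, 13), (6, 2, 13)  [2]
  a=7: (7, 0, 11)  [1]
  a=8: none
  a=9: (9, 4, 9)  [1]
  a=10: none
Total reduced forms: 1 + 1 + 2 + 2 + 1 + 1 = 8
h = 8

8


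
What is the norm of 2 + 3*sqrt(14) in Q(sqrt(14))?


N(a + b*sqrt(d)) = a^2 - d*b^2
= (2)^2 - (14)*(3)^2
= 4 - 126
= -122

-122


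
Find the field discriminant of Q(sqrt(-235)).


For K = Q(sqrt(d)) with d squarefree: disc(K) = d if d = 1 mod 4, and disc(K) = 4d if d = 2 or 3 mod 4.
Here d = -235, and d mod 4 = 1.
d = 1 mod 4 (O_K = Z[(1+sqrt(d))/2]), so disc(K) = d = -235

-235


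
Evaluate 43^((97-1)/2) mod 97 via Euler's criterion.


p = 97 is prime and the exponent is (p-1)/2 = 48, so by Euler's criterion 43^48 = (43/97) = +1 or -1 mod 97.
Compute by square-and-multiply:
  48 = 32 + 16 (binary 110000)
  Repeated squaring mod 97: 43^1 = 43, 43^2 = 6, 43^4 = 36, 43^8 = 35, 43^16 = 61, 43^32 = 35
  43^48 = 43^32 * 43^16 = 35 * 61 mod 97
    35 * 61 = 2135 = 1 mod 97
  43^48 = 1 mod 97
Result 1: 43 is a quadratic residue mod 97.
43^48 mod 97 = 1

1


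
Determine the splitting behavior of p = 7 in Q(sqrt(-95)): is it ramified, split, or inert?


K = Q(sqrt(-95)). Since d mod 4 = 1, disc(K) = -95.
Check p | disc: -95 mod 7 = 3.
p does not divide disc. Compute Legendre symbol (d/p):
3^((7-1)/2) mod 7 = -1
(d/p) = -1, so p is inert: (p) stays prime with e=1, f=2, g=1.
Therefore p is inert.

inert


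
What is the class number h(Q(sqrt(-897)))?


K = Q(sqrt(-897)). d mod 4 = 3, so D = disc(K) = 4d = -3588
h(K) equals the number of primitive reduced positive-definite forms (a, b, c) = a*x^2 + b*x*y + c*y^2 with b^2 - 4ac = D,
where reduced means |b| <= a <= c, with b >= 0 whenever |b| = a or a = c, and primitive means gcd(a, b, c) = 1.
Reduced forces 3a^2 <= |D| = 3588, so 1 <= a <= 34; b must have the parity of D, and c = (b^2 - D)/(4a) must be an integer >= a.
Enumerate a = 1..34, b in [-a, a]:
  a=1: (1, 0, 897)  [1]
  a=2: (2, 2, 449)  [1]
  a=3: (3, 0, 299)  [1]
  a=4..5: none
  a=6: (6, 6, 151)  [1]
  a=7..10: none
  a=11: (11, -8, 83), (11, 8, 83)  [2]
  a=12: none
  a=13: (13, 0, 69)  [1]
  a=14..16: none
  a=17: (17, -4, 53), (17, 4, 53)  [2]
  a=18..21: none
  a=22: (22, -14, 43), (22, 14, 43)  [2]
  a=23: (23, 0, 39)  [1]
  a=24..25: none
  a=26: (26, 26, 41)  [1]
  a=27..30: none
  a=31: (31, 16, 31)  [1]
  a=32: none
  a=33: (33, -30, 34), (33, 30, 34)  [2]
  a=34: none
Total reduced forms: 1 + 1 + 1 + 1 + 2 + 1 + 2 + 2 + 1 + 1 + 1 + 2 = 16
h = 16

16


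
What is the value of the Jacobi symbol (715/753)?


Compute (715/753) via quadratic reciprocity:
  reciprocity: (715/753) -> +(753/715)
  reduce: (38/715)
  pull out 2: (2/715) = -1  (since 715 mod 8 = 3)
  reciprocity: (19/715) -> -(715/19)
  reduce: (12/19)
  pull out 2: (2/19) = -1  (since 19 mod 8 = 3)
  pull out 2: (2/19) = -1  (since 19 mod 8 = 3)
  reciprocity: (3/19) -> -(19/3)
  reduce: (1/3)
  (1/3) = 1
Product of signs = -1

-1


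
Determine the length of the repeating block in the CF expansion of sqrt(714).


Run the CF algorithm for sqrt(714).
a_0 = floor(sqrt(714)) = 26; set m_0=0, q_0=1.
Recurrence: m' = q*a - m,  q' = (d - m'^2)/q,  a' = floor((a_0 + m')/q').
  step 1: m=26, q=38, a=1
  step 2: m=12, q=15, a=2
  step 3: m=18, q=26, a=1
  step 4: m=8, q=25, a=1
  step 5: m=17, q=17, a=2
  step 6: m=17, q=25, a=1
  step 7: m=8, q=26, a=1
  step 8: m=18, q=15, a=2
  step 9: m=12, q=38, a=1
  step 10: m=26, q=1, a=52
a_10 = 2*a_0 = 52, so the period closes here.
sqrt(714) = [26; 1, 2, 1, 1, 2, 1, 1, 2, 1, 52]
Period length = 10

10


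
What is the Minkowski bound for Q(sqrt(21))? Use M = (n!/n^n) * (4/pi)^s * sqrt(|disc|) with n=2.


d = 21, d mod 4 = 1, so disc(K) = d = 21; |disc(K)| = 21
Real quadratic field, so n = 2, s = r2 = 0, r1 = 2
M = (n!/n^n) * (4/pi)^s * sqrt(|disc(K)|) = (2!/2^2) * (4/pi)^0 * sqrt(21)
= 0.5 * 1.000000 * 4.582576
= 2.2913

2.2913


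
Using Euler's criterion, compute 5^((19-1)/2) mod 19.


p = 19 is prime and the exponent is (p-1)/2 = 9, so by Euler's criterion 5^9 = (5/19) = +1 or -1 mod 19.
Compute by square-and-multiply:
  9 = 8 + 1 (binary 1001)
  Repeated squaring mod 19: 5^1 = 5, 5^2 = 6, 5^4 = 17, 5^8 = 4
  5^9 = 5^8 * 5^1 = 4 * 5 mod 19
    4 * 5 = 20 = 1 mod 19
  5^9 = 1 mod 19
Result 1: 5 is a quadratic residue mod 19.
5^9 mod 19 = 1

1


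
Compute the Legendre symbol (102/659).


p = 659 is prime, so compute (102/659) with the reciprocity algorithm (Jacobi-symbol steps: pull out 2s via (2/n), flip via reciprocity, reduce):
  pull out 2: (2/659) = -1  (since 659 mod 8 = 3)
  reciprocity: (51/659) -> -(659/51)
  reduce: (47/51)
  reciprocity: (47/51) -> -(51/47)
  reduce: (4/47)
  pull out 2: (2/47) = +1  (since 47 mod 8 = 7)
  pull out 2: (2/47) = +1  (since 47 mod 8 = 7)
  (1/47) = 1
Product of signs = -1
(102/659) = -1

-1


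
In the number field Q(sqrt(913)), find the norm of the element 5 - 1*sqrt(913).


N(a + b*sqrt(d)) = a^2 - d*b^2
= (5)^2 - (913)*(-1)^2
= 25 - 913
= -888

-888


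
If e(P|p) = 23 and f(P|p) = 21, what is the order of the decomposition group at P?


|D_P| = e * f
= 23 * 21
= 483

483


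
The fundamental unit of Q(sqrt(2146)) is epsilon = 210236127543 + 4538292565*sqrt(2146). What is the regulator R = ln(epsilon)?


epsilon = 210236127543 + 4538292565*sqrt(2146)
= 4.2047e+11
R = ln(4.2047e+11)
= 26.7646

26.7646


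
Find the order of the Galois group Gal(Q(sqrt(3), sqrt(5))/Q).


The 2 square roots of distinct primes are multiplicatively independent over Q,
so [K:Q] = 2^2 and Gal(K/Q) is isomorphic to (Z/2Z)^2.
|Gal| = 2^2 = 4

4


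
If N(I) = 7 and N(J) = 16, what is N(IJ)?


N(IJ) = N(I) * N(J)
= 7 * 16
= 112

112


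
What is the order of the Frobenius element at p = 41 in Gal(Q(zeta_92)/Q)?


The Frobenius at p in Gal(Q(zeta_n)/Q) = (Z/nZ)* is the class of p, so its order is ord_92(41), the smallest k >= 1 with 41^k = 1 mod 92.
n = 92 = 2^2 * 23, phi(92) = 44; the order divides phi(n).
Divisors of 44: 1, 2, 4, 11, 22, 44
Repeated squaring mod 92: 41^1 = 41, 41^2 = 25, 41^4 = 73, 41^8 = 85, 41^16 = 49, 41^32 = 9
Test divisors in increasing order:
  k=1: 41^1 = 41 mod 92
  k=2: 41^2 = 25 mod 92
  k=4: 41^4 = 73 mod 92
  k=11: 41^11 = 85 * 25 * 41 = 1 mod 92  <- first divisor giving 1
Order = 11

11


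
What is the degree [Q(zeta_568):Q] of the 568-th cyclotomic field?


The degree equals Euler's totient phi(568).
568 = 2^3 * 71
phi(568) = 280

280


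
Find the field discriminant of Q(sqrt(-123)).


For K = Q(sqrt(d)) with d squarefree: disc(K) = d if d = 1 mod 4, and disc(K) = 4d if d = 2 or 3 mod 4.
Here d = -123, and d mod 4 = 1.
d = 1 mod 4 (O_K = Z[(1+sqrt(d))/2]), so disc(K) = d = -123

-123


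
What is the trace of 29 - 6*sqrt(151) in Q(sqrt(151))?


Tr(a + b*sqrt(d)) = (a + b*sqrt(d)) + (a - b*sqrt(d)) = 2a
= 2 * (29)
= 58

58


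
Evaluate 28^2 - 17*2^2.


x^2 - d*y^2
= 28^2 - 17*2^2
= 784 - 68
= 716

716


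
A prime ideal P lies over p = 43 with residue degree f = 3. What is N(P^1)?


N(P^a) = p^(a*f)
= 43^(1*3)
= 43^3
= 79507

79507


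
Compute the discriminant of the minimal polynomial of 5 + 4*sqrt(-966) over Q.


The element 5 + 4*sqrt(-966) has minimal polynomial:
x^2 - 10*x + 15481
Discriminant = (-10)^2 - 4*(15481)
= 100 - 61924
= -61824

-61824


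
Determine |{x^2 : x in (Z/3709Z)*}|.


For prime p, the number of non-zero quadratic residues is (p-1)/2.
= (3709-1)/2
= 1854

1854


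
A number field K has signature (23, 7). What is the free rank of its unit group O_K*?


By Dirichlet's unit theorem:
rank = r1 + r2 - 1
= 23 + 7 - 1
= 29

29


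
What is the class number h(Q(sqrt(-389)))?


K = Q(sqrt(-389)). d mod 4 = 3, so D = disc(K) = 4d = -1556
h(K) equals the number of primitive reduced positive-definite forms (a, b, c) = a*x^2 + b*x*y + c*y^2 with b^2 - 4ac = D,
where reduced means |b| <= a <= c, with b >= 0 whenever |b| = a or a = c, and primitive means gcd(a, b, c) = 1.
Reduced forces 3a^2 <= |D| = 1556, so 1 <= a <= 22; b must have the parity of D, and c = (b^2 - D)/(4a) must be an integer >= a.
Enumerate a = 1..22, b in [-a, a]:
  a=1: (1, 0, 389)  [1]
  a=2: (2, 2, 195)  [1]
  a=3: (3, -2, 130), (3, 2, 130)  [2]
  a=4: none
  a=5: (5, -2, 78), (5, 2, 78)  [2]
  a=6: (6, -2, 65), (6, 2, 65)  [2]
  a=7..8: none
  a=9: (9, -8, 45), (9, 8, 45)  [2]
  a=10: (10, -2, 39), (10, 2, 39)  [2]
  a=11..12: none
  a=13: (13, -2, 30), (13, 2, 30)  [2]
  a=14: none
  a=15: (15, -8, 27), (15, -2, 26), (15, 2, 26), (15, 8, 27)  [4]
  a=16: none
  a=17: (17, -12, 25), (17, 12, 25)  [2]
  a=18: (18, -10, 23), (18, 10, 23)  [2]
  a=19..22: none
Total reduced forms: 1 + 1 + 2 + 2 + 2 + 2 + 2 + 2 + 4 + 2 + 2 = 22
h = 22

22


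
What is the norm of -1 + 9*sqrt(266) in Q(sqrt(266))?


N(a + b*sqrt(d)) = a^2 - d*b^2
= (-1)^2 - (266)*(9)^2
= 1 - 21546
= -21545

-21545


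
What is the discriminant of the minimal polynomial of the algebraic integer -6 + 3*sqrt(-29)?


The element -6 + 3*sqrt(-29) has minimal polynomial:
x^2 + 12*x + 297
Discriminant = (12)^2 - 4*(297)
= 144 - 1188
= -1044

-1044


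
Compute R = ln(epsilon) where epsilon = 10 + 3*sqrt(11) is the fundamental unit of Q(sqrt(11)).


epsilon = 10 + 3*sqrt(11)
= 19.9499
R = ln(19.9499)
= 2.9932

2.9932


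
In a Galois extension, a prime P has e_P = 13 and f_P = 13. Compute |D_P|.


|D_P| = e * f
= 13 * 13
= 169

169


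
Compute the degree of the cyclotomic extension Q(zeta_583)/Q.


The degree equals Euler's totient phi(583).
583 = 11 * 53
phi(583) = 520

520


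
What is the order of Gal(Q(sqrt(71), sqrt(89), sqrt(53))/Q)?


The 3 square roots of distinct primes are multiplicatively independent over Q,
so [K:Q] = 2^3 and Gal(K/Q) is isomorphic to (Z/2Z)^3.
|Gal| = 2^3 = 8

8


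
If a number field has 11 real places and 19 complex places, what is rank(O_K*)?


By Dirichlet's unit theorem:
rank = r1 + r2 - 1
= 11 + 19 - 1
= 29

29


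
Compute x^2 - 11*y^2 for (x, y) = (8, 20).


x^2 - d*y^2
= 8^2 - 11*20^2
= 64 - 4400
= -4336

-4336


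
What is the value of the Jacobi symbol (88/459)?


Compute (88/459) via quadratic reciprocity:
  pull out 2: (2/459) = -1  (since 459 mod 8 = 3)
  pull out 2: (2/459) = -1  (since 459 mod 8 = 3)
  pull out 2: (2/459) = -1  (since 459 mod 8 = 3)
  reciprocity: (11/459) -> -(459/11)
  reduce: (8/11)
  pull out 2: (2/11) = -1  (since 11 mod 8 = 3)
  pull out 2: (2/11) = -1  (since 11 mod 8 = 3)
  pull out 2: (2/11) = -1  (since 11 mod 8 = 3)
  (1/11) = 1
Product of signs = -1

-1


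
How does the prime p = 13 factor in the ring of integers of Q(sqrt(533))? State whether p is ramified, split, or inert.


K = Q(sqrt(533)). Since d mod 4 = 1, disc(K) = 533.
Check p | disc: 533 mod 13 = 0.
p divides disc, so p ramifies: (p) = P^2 with e=2, f=1, g=1.
Therefore p is ramified.

ramified


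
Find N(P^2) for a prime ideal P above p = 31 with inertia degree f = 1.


N(P^a) = p^(a*f)
= 31^(2*1)
= 31^2
= 961

961


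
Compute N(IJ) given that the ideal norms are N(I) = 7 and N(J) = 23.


N(IJ) = N(I) * N(J)
= 7 * 23
= 161

161


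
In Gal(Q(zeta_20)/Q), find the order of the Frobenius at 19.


The Frobenius at p in Gal(Q(zeta_n)/Q) = (Z/nZ)* is the class of p, so its order is ord_20(19), the smallest k >= 1 with 19^k = 1 mod 20.
n = 20 = 2^2 * 5, phi(20) = 8; the order divides phi(n).
Divisors of 8: 1, 2, 4, 8
Repeated squaring mod 20: 19^1 = 19, 19^2 = 1, 19^4 = 1, 19^8 = 1
Test divisors in increasing order:
  k=1: 19^1 = 19 mod 20
  k=2: 19^2 = 1 mod 20  <- first divisor giving 1
Order = 2

2


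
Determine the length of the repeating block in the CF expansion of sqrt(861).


Run the CF algorithm for sqrt(861).
a_0 = floor(sqrt(861)) = 29; set m_0=0, q_0=1.
Recurrence: m' = q*a - m,  q' = (d - m'^2)/q,  a' = floor((a_0 + m')/q').
  step 1: m=29, q=20, a=2
  step 2: m=11, q=37, a=1
  step 3: m=26, q=5, a=11
  step 4: m=29, q=4, a=14
  step 5: m=27, q=33, a=1
  step 6: m=6, q=25, a=1
  step 7: m=19, q=20, a=2
  step 8: m=21, q=21, a=2
  step 9: m=21, q=20, a=2
  step 10: m=19, q=25, a=1
  step 11: m=6, q=33, a=1
  step 12: m=27, q=4, a=14
  step 13: m=29, q=5, a=11
  step 14: m=26, q=37, a=1
  step 15: m=11, q=20, a=2
  step 16: m=29, q=1, a=58
a_16 = 2*a_0 = 58, so the period closes here.
sqrt(861) = [29; 2, 1, 11, 14, 1, 1, 2, 2, 2, 1, 1, 14, 11, 1, 2, 58]
Period length = 16

16


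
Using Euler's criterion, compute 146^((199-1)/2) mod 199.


p = 199 is prime and the exponent is (p-1)/2 = 99, so by Euler's criterion 146^99 = (146/199) = +1 or -1 mod 199.
Compute by square-and-multiply:
  99 = 64 + 32 + 2 + 1 (binary 1100011)
  Repeated squaring mod 199: 146^1 = 146, 146^2 = 23, 146^4 = 131, 146^8 = 47, 146^16 = 20, 146^32 = 2, 146^64 = 4
  146^99 = 146^64 * 146^32 * 146^2 * 146^1 = 4 * 2 * 23 * 146 mod 199
    4 * 2 = 8 = 8 mod 199
    8 * 23 = 184 = 184 mod 199
    184 * 146 = 26864 = 198 mod 199
  146^99 = 198 mod 199
Result 198 = p - 1 = -1 mod 199: 146 is a quadratic non-residue mod 199. As a residue in [0, p-1] the value is 198.
146^99 mod 199 = 198

198


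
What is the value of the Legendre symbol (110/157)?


p = 157 is prime, so compute (110/157) with the reciprocity algorithm (Jacobi-symbol steps: pull out 2s via (2/n), flip via reciprocity, reduce):
  pull out 2: (2/157) = -1  (since 157 mod 8 = 5)
  reciprocity: (55/157) -> +(157/55)
  reduce: (47/55)
  reciprocity: (47/55) -> -(55/47)
  reduce: (8/47)
  pull out 2: (2/47) = +1  (since 47 mod 8 = 7)
  pull out 2: (2/47) = +1  (since 47 mod 8 = 7)
  pull out 2: (2/47) = +1  (since 47 mod 8 = 7)
  (1/47) = 1
Product of signs = 1
(110/157) = 1

1


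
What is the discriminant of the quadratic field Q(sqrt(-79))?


For K = Q(sqrt(d)) with d squarefree: disc(K) = d if d = 1 mod 4, and disc(K) = 4d if d = 2 or 3 mod 4.
Here d = -79, and d mod 4 = 1.
d = 1 mod 4 (O_K = Z[(1+sqrt(d))/2]), so disc(K) = d = -79

-79


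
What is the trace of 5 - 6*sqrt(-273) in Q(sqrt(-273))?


Tr(a + b*sqrt(d)) = (a + b*sqrt(d)) + (a - b*sqrt(d)) = 2a
= 2 * (5)
= 10

10


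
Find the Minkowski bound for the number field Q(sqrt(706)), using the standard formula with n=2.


d = 706, d mod 4 = 2, so disc(K) = 4d = 2824; |disc(K)| = 2824
Real quadratic field, so n = 2, s = r2 = 0, r1 = 2
M = (n!/n^n) * (4/pi)^s * sqrt(|disc(K)|) = (2!/2^2) * (4/pi)^0 * sqrt(2824)
= 0.5 * 1.000000 * 53.141321
= 26.5707

26.5707


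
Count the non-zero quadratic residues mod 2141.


For prime p, the number of non-zero quadratic residues is (p-1)/2.
= (2141-1)/2
= 1070

1070


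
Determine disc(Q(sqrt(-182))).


For K = Q(sqrt(d)) with d squarefree: disc(K) = d if d = 1 mod 4, and disc(K) = 4d if d = 2 or 3 mod 4.
Here d = -182, and d mod 4 = 2.
d = 2 mod 4, not 1 (O_K = Z[sqrt(d)]), so disc(K) = 4d = 4 * (-182) = -728

-728


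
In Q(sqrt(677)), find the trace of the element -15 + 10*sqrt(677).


Tr(a + b*sqrt(d)) = (a + b*sqrt(d)) + (a - b*sqrt(d)) = 2a
= 2 * (-15)
= -30

-30


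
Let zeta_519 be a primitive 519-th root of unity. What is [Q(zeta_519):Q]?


The degree equals Euler's totient phi(519).
519 = 3 * 173
phi(519) = 344

344


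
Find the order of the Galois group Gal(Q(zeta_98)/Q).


|Gal(Q(zeta_98)/Q)| = phi(98)
= 42

42


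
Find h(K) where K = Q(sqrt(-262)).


K = Q(sqrt(-262)). d mod 4 = 2, so D = disc(K) = 4d = -1048
h(K) equals the number of primitive reduced positive-definite forms (a, b, c) = a*x^2 + b*x*y + c*y^2 with b^2 - 4ac = D,
where reduced means |b| <= a <= c, with b >= 0 whenever |b| = a or a = c, and primitive means gcd(a, b, c) = 1.
Reduced forces 3a^2 <= |D| = 1048, so 1 <= a <= 18; b must have the parity of D, and c = (b^2 - D)/(4a) must be an integer >= a.
Enumerate a = 1..18, b in [-a, a]:
  a=1: (1, 0, 262)  [1]
  a=2: (2, 0, 131)  [1]
  a=3..6: none
  a=7: (7, -4, 38), (7, 4, 38)  [2]
  a=8..13: none
  a=14: (14, -4, 19), (14, 4, 19)  [2]
  a=15..18: none
Total reduced forms: 1 + 1 + 2 + 2 = 6
h = 6

6


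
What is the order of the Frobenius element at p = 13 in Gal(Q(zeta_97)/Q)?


The Frobenius at p in Gal(Q(zeta_n)/Q) = (Z/nZ)* is the class of p, so its order is ord_97(13), the smallest k >= 1 with 13^k = 1 mod 97.
n = 97 = 97, phi(97) = 96; the order divides phi(n).
Divisors of 96: 1, 2, 3, 4, 6, 8, 12, 16, 24, 32, 48, 96
Repeated squaring mod 97: 13^1 = 13, 13^2 = 72, 13^4 = 43, 13^8 = 6, 13^16 = 36, 13^32 = 35, 13^64 = 61
Test divisors in increasing order:
  k=1: 13^1 = 13 mod 97
  k=2: 13^2 = 72 mod 97
  k=3: 13^3 = 72 * 13 = 63 mod 97
  k=4: 13^4 = 43 mod 97
  k=6: 13^6 = 43 * 72 = 89 mod 97
  k=8: 13^8 = 6 mod 97
  k=12: 13^12 = 6 * 43 = 64 mod 97
  k=16: 13^16 = 36 mod 97
  k=24: 13^24 = 36 * 6 = 22 mod 97
  k=32: 13^32 = 35 mod 97
  k=48: 13^48 = 35 * 36 = 96 mod 97
  k=96: 13^96 = 61 * 35 = 1 mod 97  <- first divisor giving 1
Order = 96

96


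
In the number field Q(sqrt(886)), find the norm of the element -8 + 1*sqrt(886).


N(a + b*sqrt(d)) = a^2 - d*b^2
= (-8)^2 - (886)*(1)^2
= 64 - 886
= -822

-822


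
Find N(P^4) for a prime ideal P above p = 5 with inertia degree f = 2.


N(P^a) = p^(a*f)
= 5^(4*2)
= 5^8
= 390625

390625


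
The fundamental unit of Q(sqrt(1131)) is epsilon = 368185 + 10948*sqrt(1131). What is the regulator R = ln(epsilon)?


epsilon = 368185 + 10948*sqrt(1131)
= 736370.0000
R = ln(736370.0000)
= 13.5095

13.5095


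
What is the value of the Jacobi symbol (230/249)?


Compute (230/249) via quadratic reciprocity:
  pull out 2: (2/249) = +1  (since 249 mod 8 = 1)
  reciprocity: (115/249) -> +(249/115)
  reduce: (19/115)
  reciprocity: (19/115) -> -(115/19)
  reduce: (1/19)
  (1/19) = 1
Product of signs = -1

-1


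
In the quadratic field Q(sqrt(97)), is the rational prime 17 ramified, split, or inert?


K = Q(sqrt(97)). Since d mod 4 = 1, disc(K) = 97.
Check p | disc: 97 mod 17 = 12.
p does not divide disc. Compute Legendre symbol (d/p):
12^((17-1)/2) mod 17 = -1
(d/p) = -1, so p is inert: (p) stays prime with e=1, f=2, g=1.
Therefore p is inert.

inert


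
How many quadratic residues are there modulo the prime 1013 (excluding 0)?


For prime p, the number of non-zero quadratic residues is (p-1)/2.
= (1013-1)/2
= 506

506


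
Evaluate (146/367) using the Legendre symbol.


p = 367 is prime, so compute (146/367) with the reciprocity algorithm (Jacobi-symbol steps: pull out 2s via (2/n), flip via reciprocity, reduce):
  pull out 2: (2/367) = +1  (since 367 mod 8 = 7)
  reciprocity: (73/367) -> +(367/73)
  reduce: (2/73)
  pull out 2: (2/73) = +1  (since 73 mod 8 = 1)
  (1/73) = 1
Product of signs = 1
(146/367) = 1

1


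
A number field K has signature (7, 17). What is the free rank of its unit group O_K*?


By Dirichlet's unit theorem:
rank = r1 + r2 - 1
= 7 + 17 - 1
= 23

23


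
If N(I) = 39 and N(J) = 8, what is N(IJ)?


N(IJ) = N(I) * N(J)
= 39 * 8
= 312

312


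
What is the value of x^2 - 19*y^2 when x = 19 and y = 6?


x^2 - d*y^2
= 19^2 - 19*6^2
= 361 - 684
= -323

-323


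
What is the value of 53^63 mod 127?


p = 127 is prime and the exponent is (p-1)/2 = 63, so by Euler's criterion 53^63 = (53/127) = +1 or -1 mod 127.
Compute by square-and-multiply:
  63 = 32 + 16 + 8 + 4 + 2 + 1 (binary 111111)
  Repeated squaring mod 127: 53^1 = 53, 53^2 = 15, 53^4 = 98, 53^8 = 79, 53^16 = 18, 53^32 = 70
  53^63 = 53^32 * 53^16 * 53^8 * 53^4 * 53^2 * 53^1 = 70 * 18 * 79 * 98 * 15 * 53 mod 127
    70 * 18 = 1260 = 117 mod 127
    117 * 79 = 9243 = 99 mod 127
    99 * 98 = 9702 = 50 mod 127
    50 * 15 = 750 = 115 mod 127
    115 * 53 = 6095 = 126 mod 127
  53^63 = 126 mod 127
Result 126 = p - 1 = -1 mod 127: 53 is a quadratic non-residue mod 127. As a residue in [0, p-1] the value is 126.
53^63 mod 127 = 126

126


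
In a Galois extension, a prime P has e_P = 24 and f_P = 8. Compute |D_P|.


|D_P| = e * f
= 24 * 8
= 192

192


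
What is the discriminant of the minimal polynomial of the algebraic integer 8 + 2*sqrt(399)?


The element 8 + 2*sqrt(399) has minimal polynomial:
x^2 - 16*x - 1532
Discriminant = (-16)^2 - 4*(-1532)
= 256 + 6128
= 6384

6384


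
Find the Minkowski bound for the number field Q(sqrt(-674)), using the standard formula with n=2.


d = -674, d mod 4 = 2, so disc(K) = 4d = -2696; |disc(K)| = 2696
Imaginary quadratic field, so n = 2, s = r2 = 1, r1 = 0
M = (n!/n^n) * (4/pi)^s * sqrt(|disc(K)|) = (2!/2^2) * (4/pi)^1 * sqrt(2696)
= 0.5 * 1.273240 * 51.923020
= 33.0552

33.0552


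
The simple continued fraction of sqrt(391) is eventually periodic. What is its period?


Run the CF algorithm for sqrt(391).
a_0 = floor(sqrt(391)) = 19; set m_0=0, q_0=1.
Recurrence: m' = q*a - m,  q' = (d - m'^2)/q,  a' = floor((a_0 + m')/q').
  step 1: m=19, q=30, a=1
  step 2: m=11, q=9, a=3
  step 3: m=16, q=15, a=2
  step 4: m=14, q=13, a=2
  step 5: m=12, q=19, a=1
  step 6: m=7, q=18, a=1
  step 7: m=11, q=15, a=2
  step 8: m=19, q=2, a=19
  step 9: m=19, q=15, a=2
  step 10: m=11, q=18, a=1
  step 11: m=7, q=19, a=1
  step 12: m=12, q=13, a=2
  step 13: m=14, q=15, a=2
  step 14: m=16, q=9, a=3
  step 15: m=11, q=30, a=1
  step 16: m=19, q=1, a=38
a_16 = 2*a_0 = 38, so the period closes here.
sqrt(391) = [19; 1, 3, 2, 2, 1, 1, 2, 19, 2, 1, 1, 2, 2, 3, 1, 38]
Period length = 16

16


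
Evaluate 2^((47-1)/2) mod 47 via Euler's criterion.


p = 47 is prime and the exponent is (p-1)/2 = 23, so by Euler's criterion 2^23 = (2/47) = +1 or -1 mod 47.
Compute by square-and-multiply:
  23 = 16 + 4 + 2 + 1 (binary 10111)
  Repeated squaring mod 47: 2^1 = 2, 2^2 = 4, 2^4 = 16, 2^8 = 21, 2^16 = 18
  2^23 = 2^16 * 2^4 * 2^2 * 2^1 = 18 * 16 * 4 * 2 mod 47
    18 * 16 = 288 = 6 mod 47
    6 * 4 = 24 = 24 mod 47
    24 * 2 = 48 = 1 mod 47
  2^23 = 1 mod 47
Result 1: 2 is a quadratic residue mod 47.
2^23 mod 47 = 1

1


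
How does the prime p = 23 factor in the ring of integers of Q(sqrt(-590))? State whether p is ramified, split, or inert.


K = Q(sqrt(-590)). Since d mod 4 = 2, disc(K) = -2360.
Check p | disc: -2360 mod 23 = 9.
p does not divide disc. Compute Legendre symbol (d/p):
8^((23-1)/2) mod 23 = 1
(d/p) = 1, so p splits: (p) = P*P' with e=1, f=1, g=2.
Therefore p is split.

split


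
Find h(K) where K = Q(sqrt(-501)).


K = Q(sqrt(-501)). d mod 4 = 3, so D = disc(K) = 4d = -2004
h(K) equals the number of primitive reduced positive-definite forms (a, b, c) = a*x^2 + b*x*y + c*y^2 with b^2 - 4ac = D,
where reduced means |b| <= a <= c, with b >= 0 whenever |b| = a or a = c, and primitive means gcd(a, b, c) = 1.
Reduced forces 3a^2 <= |D| = 2004, so 1 <= a <= 25; b must have the parity of D, and c = (b^2 - D)/(4a) must be an integer >= a.
Enumerate a = 1..25, b in [-a, a]:
  a=1: (1, 0, 501)  [1]
  a=2: (2, 2, 251)  [1]
  a=3: (3, 0, 167)  [1]
  a=4: none
  a=5: (5, -4, 101), (5, 4, 101)  [2]
  a=6: (6, 6, 85)  [1]
  a=7..9: none
  a=10: (10, -6, 51), (10, 6, 51)  [2]
  a=11: (11, -8, 47), (11, 8, 47)  [2]
  a=12..14: none
  a=15: (15, -6, 34), (15, 6, 34)  [2]
  a=16: none
  a=17: (17, -6, 30), (17, 6, 30)  [2]
  a=18..21: none
  a=22: (22, -14, 25), (22, 14, 25)  [2]
  a=23..25: none
Total reduced forms: 1 + 1 + 1 + 2 + 1 + 2 + 2 + 2 + 2 + 2 = 16
h = 16

16


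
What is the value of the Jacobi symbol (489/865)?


Compute (489/865) via quadratic reciprocity:
  reciprocity: (489/865) -> +(865/489)
  reduce: (376/489)
  pull out 2: (2/489) = +1  (since 489 mod 8 = 1)
  pull out 2: (2/489) = +1  (since 489 mod 8 = 1)
  pull out 2: (2/489) = +1  (since 489 mod 8 = 1)
  reciprocity: (47/489) -> +(489/47)
  reduce: (19/47)
  reciprocity: (19/47) -> -(47/19)
  reduce: (9/19)
  reciprocity: (9/19) -> +(19/9)
  reduce: (1/9)
  (1/9) = 1
Product of signs = -1

-1


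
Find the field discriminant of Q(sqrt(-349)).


For K = Q(sqrt(d)) with d squarefree: disc(K) = d if d = 1 mod 4, and disc(K) = 4d if d = 2 or 3 mod 4.
Here d = -349, and d mod 4 = 3.
d = 3 mod 4, not 1 (O_K = Z[sqrt(d)]), so disc(K) = 4d = 4 * (-349) = -1396

-1396


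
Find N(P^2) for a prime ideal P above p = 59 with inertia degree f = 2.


N(P^a) = p^(a*f)
= 59^(2*2)
= 59^4
= 12117361

12117361


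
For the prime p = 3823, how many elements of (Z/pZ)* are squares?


For prime p, the number of non-zero quadratic residues is (p-1)/2.
= (3823-1)/2
= 1911

1911


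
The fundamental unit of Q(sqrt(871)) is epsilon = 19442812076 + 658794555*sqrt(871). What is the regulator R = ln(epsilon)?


epsilon = 19442812076 + 658794555*sqrt(871)
= 3.8886e+10
R = ln(3.8886e+10)
= 24.3839

24.3839


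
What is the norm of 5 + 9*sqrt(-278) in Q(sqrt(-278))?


N(a + b*sqrt(d)) = a^2 - d*b^2
= (5)^2 - (-278)*(9)^2
= 25 + 22518
= 22543

22543


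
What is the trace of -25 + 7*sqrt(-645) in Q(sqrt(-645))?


Tr(a + b*sqrt(d)) = (a + b*sqrt(d)) + (a - b*sqrt(d)) = 2a
= 2 * (-25)
= -50

-50


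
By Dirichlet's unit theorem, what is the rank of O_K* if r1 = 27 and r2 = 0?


By Dirichlet's unit theorem:
rank = r1 + r2 - 1
= 27 + 0 - 1
= 26

26


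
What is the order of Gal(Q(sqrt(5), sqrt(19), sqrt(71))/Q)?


The 3 square roots of distinct primes are multiplicatively independent over Q,
so [K:Q] = 2^3 and Gal(K/Q) is isomorphic to (Z/2Z)^3.
|Gal| = 2^3 = 8

8


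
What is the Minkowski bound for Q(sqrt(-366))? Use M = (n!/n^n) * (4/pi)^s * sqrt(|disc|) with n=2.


d = -366, d mod 4 = 2, so disc(K) = 4d = -1464; |disc(K)| = 1464
Imaginary quadratic field, so n = 2, s = r2 = 1, r1 = 0
M = (n!/n^n) * (4/pi)^s * sqrt(|disc(K)|) = (2!/2^2) * (4/pi)^1 * sqrt(1464)
= 0.5 * 1.273240 * 38.262253
= 24.3585

24.3585


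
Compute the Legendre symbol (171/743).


p = 743 is prime, so compute (171/743) with the reciprocity algorithm (Jacobi-symbol steps: pull out 2s via (2/n), flip via reciprocity, reduce):
  reciprocity: (171/743) -> -(743/171)
  reduce: (59/171)
  reciprocity: (59/171) -> -(171/59)
  reduce: (53/59)
  reciprocity: (53/59) -> +(59/53)
  reduce: (6/53)
  pull out 2: (2/53) = -1  (since 53 mod 8 = 5)
  reciprocity: (3/53) -> +(53/3)
  reduce: (2/3)
  pull out 2: (2/3) = -1  (since 3 mod 8 = 3)
  (1/3) = 1
Product of signs = 1
(171/743) = 1

1


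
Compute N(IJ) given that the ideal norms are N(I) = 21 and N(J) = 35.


N(IJ) = N(I) * N(J)
= 21 * 35
= 735

735


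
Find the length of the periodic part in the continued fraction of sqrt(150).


Run the CF algorithm for sqrt(150).
a_0 = floor(sqrt(150)) = 12; set m_0=0, q_0=1.
Recurrence: m' = q*a - m,  q' = (d - m'^2)/q,  a' = floor((a_0 + m')/q').
  step 1: m=12, q=6, a=4
  step 2: m=12, q=1, a=24
a_2 = 2*a_0 = 24, so the period closes here.
sqrt(150) = [12; 4, 24]
Period length = 2

2


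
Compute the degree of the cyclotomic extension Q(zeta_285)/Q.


The degree equals Euler's totient phi(285).
285 = 3 * 5 * 19
phi(285) = 144

144


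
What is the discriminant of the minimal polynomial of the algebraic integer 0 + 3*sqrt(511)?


The element 0 + 3*sqrt(511) has minimal polynomial:
x^2 + 0*x - 4599
Discriminant = (0)^2 - 4*(-4599)
= 0 + 18396
= 18396

18396


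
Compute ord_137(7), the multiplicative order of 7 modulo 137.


We want ord_137(7), the smallest k >= 1 with 7^k = 1 mod 137.
n = 137 = 137, phi(137) = 136; the order divides phi(n).
Divisors of 136: 1, 2, 4, 8, 17, 34, 68, 136
Repeated squaring mod 137: 7^1 = 7, 7^2 = 49, 7^4 = 72, 7^8 = 115, 7^16 = 73, 7^32 = 123, 7^64 = 59, 7^128 = 56
Test divisors in increasing order:
  k=1: 7^1 = 7 mod 137
  k=2: 7^2 = 49 mod 137
  k=4: 7^4 = 72 mod 137
  k=8: 7^8 = 115 mod 137
  k=17: 7^17 = 73 * 7 = 100 mod 137
  k=34: 7^34 = 123 * 49 = 136 mod 137
  k=68: 7^68 = 59 * 72 = 1 mod 137  <- first divisor giving 1
Order = 68

68


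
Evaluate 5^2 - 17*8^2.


x^2 - d*y^2
= 5^2 - 17*8^2
= 25 - 1088
= -1063

-1063


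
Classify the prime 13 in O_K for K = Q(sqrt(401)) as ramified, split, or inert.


K = Q(sqrt(401)). Since d mod 4 = 1, disc(K) = 401.
Check p | disc: 401 mod 13 = 11.
p does not divide disc. Compute Legendre symbol (d/p):
11^((13-1)/2) mod 13 = -1
(d/p) = -1, so p is inert: (p) stays prime with e=1, f=2, g=1.
Therefore p is inert.

inert


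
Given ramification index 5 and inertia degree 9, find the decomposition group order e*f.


|D_P| = e * f
= 5 * 9
= 45

45


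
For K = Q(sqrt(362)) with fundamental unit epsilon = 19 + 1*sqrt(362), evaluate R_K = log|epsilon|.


epsilon = 19 + 1*sqrt(362)
= 38.0263
R = ln(38.0263)
= 3.6383

3.6383


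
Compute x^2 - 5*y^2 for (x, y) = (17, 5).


x^2 - d*y^2
= 17^2 - 5*5^2
= 289 - 125
= 164

164


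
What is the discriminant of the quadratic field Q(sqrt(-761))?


For K = Q(sqrt(d)) with d squarefree: disc(K) = d if d = 1 mod 4, and disc(K) = 4d if d = 2 or 3 mod 4.
Here d = -761, and d mod 4 = 3.
d = 3 mod 4, not 1 (O_K = Z[sqrt(d)]), so disc(K) = 4d = 4 * (-761) = -3044

-3044


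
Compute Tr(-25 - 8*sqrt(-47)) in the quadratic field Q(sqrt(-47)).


Tr(a + b*sqrt(d)) = (a + b*sqrt(d)) + (a - b*sqrt(d)) = 2a
= 2 * (-25)
= -50

-50


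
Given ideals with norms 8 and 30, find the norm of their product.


N(IJ) = N(I) * N(J)
= 8 * 30
= 240

240


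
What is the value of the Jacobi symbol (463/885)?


Compute (463/885) via quadratic reciprocity:
  reciprocity: (463/885) -> +(885/463)
  reduce: (422/463)
  pull out 2: (2/463) = +1  (since 463 mod 8 = 7)
  reciprocity: (211/463) -> -(463/211)
  reduce: (41/211)
  reciprocity: (41/211) -> +(211/41)
  reduce: (6/41)
  pull out 2: (2/41) = +1  (since 41 mod 8 = 1)
  reciprocity: (3/41) -> +(41/3)
  reduce: (2/3)
  pull out 2: (2/3) = -1  (since 3 mod 8 = 3)
  (1/3) = 1
Product of signs = 1

1


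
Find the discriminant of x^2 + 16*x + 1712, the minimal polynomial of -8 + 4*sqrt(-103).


The element -8 + 4*sqrt(-103) has minimal polynomial:
x^2 + 16*x + 1712
Discriminant = (16)^2 - 4*(1712)
= 256 - 6848
= -6592

-6592


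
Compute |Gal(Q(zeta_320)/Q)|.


|Gal(Q(zeta_320)/Q)| = phi(320)
= 128

128


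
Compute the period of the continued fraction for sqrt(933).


Run the CF algorithm for sqrt(933).
a_0 = floor(sqrt(933)) = 30; set m_0=0, q_0=1.
Recurrence: m' = q*a - m,  q' = (d - m'^2)/q,  a' = floor((a_0 + m')/q').
  step 1: m=30, q=33, a=1
  step 2: m=3, q=28, a=1
  step 3: m=25, q=11, a=5
  step 4: m=30, q=3, a=20
  step 5: m=30, q=11, a=5
  step 6: m=25, q=28, a=1
  step 7: m=3, q=33, a=1
  step 8: m=30, q=1, a=60
a_8 = 2*a_0 = 60, so the period closes here.
sqrt(933) = [30; 1, 1, 5, 20, 5, 1, 1, 60]
Period length = 8

8


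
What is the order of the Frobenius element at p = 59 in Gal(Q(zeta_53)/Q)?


The Frobenius at p in Gal(Q(zeta_n)/Q) = (Z/nZ)* is the class of p, so its order is ord_53(59), the smallest k >= 1 with 59^k = 1 mod 53.
n = 53 = 53, phi(53) = 52; the order divides phi(n).
Divisors of 52: 1, 2, 4, 13, 26, 52
Repeated squaring mod 53: 59^1 = 6, 59^2 = 36, 59^4 = 24, 59^8 = 46, 59^16 = 49, 59^32 = 16
Test divisors in increasing order:
  k=1: 59^1 = 6 mod 53
  k=2: 59^2 = 36 mod 53
  k=4: 59^4 = 24 mod 53
  k=13: 59^13 = 46 * 24 * 6 = 52 mod 53
  k=26: 59^26 = 49 * 46 * 36 = 1 mod 53  <- first divisor giving 1
Order = 26

26


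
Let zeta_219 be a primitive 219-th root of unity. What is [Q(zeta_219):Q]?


The degree equals Euler's totient phi(219).
219 = 3 * 73
phi(219) = 144

144


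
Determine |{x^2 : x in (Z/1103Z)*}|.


For prime p, the number of non-zero quadratic residues is (p-1)/2.
= (1103-1)/2
= 551

551


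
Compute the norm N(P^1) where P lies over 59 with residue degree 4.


N(P^a) = p^(a*f)
= 59^(1*4)
= 59^4
= 12117361

12117361


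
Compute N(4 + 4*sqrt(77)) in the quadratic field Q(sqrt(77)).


N(a + b*sqrt(d)) = a^2 - d*b^2
= (4)^2 - (77)*(4)^2
= 16 - 1232
= -1216

-1216


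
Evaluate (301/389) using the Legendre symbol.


p = 389 is prime, so compute (301/389) with the reciprocity algorithm (Jacobi-symbol steps: pull out 2s via (2/n), flip via reciprocity, reduce):
  reciprocity: (301/389) -> +(389/301)
  reduce: (88/301)
  pull out 2: (2/301) = -1  (since 301 mod 8 = 5)
  pull out 2: (2/301) = -1  (since 301 mod 8 = 5)
  pull out 2: (2/301) = -1  (since 301 mod 8 = 5)
  reciprocity: (11/301) -> +(301/11)
  reduce: (4/11)
  pull out 2: (2/11) = -1  (since 11 mod 8 = 3)
  pull out 2: (2/11) = -1  (since 11 mod 8 = 3)
  (1/11) = 1
Product of signs = -1
(301/389) = -1

-1


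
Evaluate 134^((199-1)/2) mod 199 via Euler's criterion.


p = 199 is prime and the exponent is (p-1)/2 = 99, so by Euler's criterion 134^99 = (134/199) = +1 or -1 mod 199.
Compute by square-and-multiply:
  99 = 64 + 32 + 2 + 1 (binary 1100011)
  Repeated squaring mod 199: 134^1 = 134, 134^2 = 46, 134^4 = 126, 134^8 = 155, 134^16 = 145, 134^32 = 130, 134^64 = 184
  134^99 = 134^64 * 134^32 * 134^2 * 134^1 = 184 * 130 * 46 * 134 mod 199
    184 * 130 = 23920 = 40 mod 199
    40 * 46 = 1840 = 49 mod 199
    49 * 134 = 6566 = 198 mod 199
  134^99 = 198 mod 199
Result 198 = p - 1 = -1 mod 199: 134 is a quadratic non-residue mod 199. As a residue in [0, p-1] the value is 198.
134^99 mod 199 = 198

198
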